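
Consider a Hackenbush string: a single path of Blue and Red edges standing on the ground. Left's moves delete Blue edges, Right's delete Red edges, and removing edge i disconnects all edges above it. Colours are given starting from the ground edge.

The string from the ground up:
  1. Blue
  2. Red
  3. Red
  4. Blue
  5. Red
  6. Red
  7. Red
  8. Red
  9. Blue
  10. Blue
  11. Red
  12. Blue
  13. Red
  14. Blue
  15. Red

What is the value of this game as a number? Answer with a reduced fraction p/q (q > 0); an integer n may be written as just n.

4309/16384

step 1: add Blue to get B; options L={ 0 } R={ · } = 1
step 2: add Red to get BR; options L={ 0 } R={ 1 } = 1/2
step 3: add Red to get BRR; options L={ 0 } R={ 1/2 1 } = 1/4
step 4: add Blue to get BRRB; options L={ 0 1/4 } R={ 1/2 1 } = 3/8
step 5: add Red to get BRRBR; options L={ 0 1/4 } R={ 3/8 1/2 1 } = 5/16
step 6: add Red to get BRRBRR; options L={ 0 1/4 } R={ 5/16 3/8 1/2 1 } = 9/32
step 7: add Red to get BRRBRRR; options L={ 0 1/4 } R={ 9/32 5/16 3/8 1/2 1 } = 17/64
step 8: add Red to get BRRBRRRR; options L={ 0 1/4 } R={ 17/64 9/32 5/16 3/8 1/2 1 } = 33/128
step 9: add Blue to get BRRBRRRRB; options L={ 0 1/4 33/128 } R={ 17/64 9/32 5/16 3/8 1/2 1 } = 67/256
step 10: add Blue to get BRRBRRRRBB; options L={ 0 1/4 33/128 67/256 } R={ 17/64 9/32 5/16 3/8 1/2 1 } = 135/512
step 11: add Red to get BRRBRRRRBBR; options L={ 0 1/4 33/128 67/256 } R={ 135/512 17/64 9/32 5/16 3/8 1/2 1 } = 269/1024
step 12: add Blue to get BRRBRRRRBBRB; options L={ 0 1/4 33/128 67/256 269/1024 } R={ 135/512 17/64 9/32 5/16 3/8 1/2 1 } = 539/2048
step 13: add Red to get BRRBRRRRBBRBR; options L={ 0 1/4 33/128 67/256 269/1024 } R={ 539/2048 135/512 17/64 9/32 5/16 3/8 1/2 1 } = 1077/4096
step 14: add Blue to get BRRBRRRRBBRBRB; options L={ 0 1/4 33/128 67/256 269/1024 1077/4096 } R={ 539/2048 135/512 17/64 9/32 5/16 3/8 1/2 1 } = 2155/8192
step 15: add Red to get BRRBRRRRBBRBRBR; options L={ 0 1/4 33/128 67/256 269/1024 1077/4096 } R={ 2155/8192 539/2048 135/512 17/64 9/32 5/16 3/8 1/2 1 } = 4309/16384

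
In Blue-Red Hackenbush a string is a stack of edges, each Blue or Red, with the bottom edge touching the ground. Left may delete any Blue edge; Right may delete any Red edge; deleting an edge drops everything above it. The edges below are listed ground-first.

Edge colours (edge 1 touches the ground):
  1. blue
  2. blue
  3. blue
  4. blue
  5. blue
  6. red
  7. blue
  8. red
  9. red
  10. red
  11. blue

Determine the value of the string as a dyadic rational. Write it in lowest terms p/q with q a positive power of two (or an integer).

291/64

value(b) = { 0 | (no moves) } -> 1
value(bb) = { 0; 1 | (no moves) } -> 2
value(bbb) = { 0; 1; 2 | (no moves) } -> 3
value(bbbb) = { 0; 1; 2; 3 | (no moves) } -> 4
value(bbbbb) = { 0; 1; 2; 3; 4 | (no moves) } -> 5
value(bbbbbr) = { 0; 1; 2; 3; 4 | 5 } -> 9/2
value(bbbbbrb) = { 0; 1; 2; 3; 4; 9/2 | 5 } -> 19/4
value(bbbbbrbr) = { 0; 1; 2; 3; 4; 9/2 | 19/4; 5 } -> 37/8
value(bbbbbrbrr) = { 0; 1; 2; 3; 4; 9/2 | 37/8; 19/4; 5 } -> 73/16
value(bbbbbrbrrr) = { 0; 1; 2; 3; 4; 9/2 | 73/16; 37/8; 19/4; 5 } -> 145/32
value(bbbbbrbrrrb) = { 0; 1; 2; 3; 4; 9/2; 145/32 | 73/16; 37/8; 19/4; 5 } -> 291/64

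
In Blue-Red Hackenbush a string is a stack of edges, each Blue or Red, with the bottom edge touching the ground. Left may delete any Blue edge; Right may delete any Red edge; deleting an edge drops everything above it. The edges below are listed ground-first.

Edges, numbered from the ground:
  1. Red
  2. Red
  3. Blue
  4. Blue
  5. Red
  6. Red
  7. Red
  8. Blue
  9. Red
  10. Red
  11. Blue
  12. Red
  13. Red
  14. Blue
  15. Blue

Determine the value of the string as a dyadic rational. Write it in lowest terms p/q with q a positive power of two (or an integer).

Recurse on prefixes of the 15-edge string Red Red Blue Blue Red Red Red Blue Red Red Blue Red Red Blue Blue:
v_1 [R]  L=[]  R=[0]  => -1
v_2 [RR]  L=[]  R=[-1 0]  => -2
v_3 [RRB]  L=[-2]  R=[-1 0]  => -3/2
v_4 [RRBB]  L=[-2 -3/2]  R=[-1 0]  => -5/4
v_5 [RRBBR]  L=[-2 -3/2]  R=[-5/4 -1 0]  => -11/8
v_6 [RRBBRR]  L=[-2 -3/2]  R=[-11/8 -5/4 -1 0]  => -23/16
v_7 [RRBBRRR]  L=[-2 -3/2]  R=[-23/16 -11/8 -5/4 -1 0]  => -47/32
v_8 [RRBBRRRB]  L=[-2 -3/2 -47/32]  R=[-23/16 -11/8 -5/4 -1 0]  => -93/64
v_9 [RRBBRRRBR]  L=[-2 -3/2 -47/32]  R=[-93/64 -23/16 -11/8 -5/4 -1 0]  => -187/128
v_10 [RRBBRRRBRR]  L=[-2 -3/2 -47/32]  R=[-187/128 -93/64 -23/16 -11/8 -5/4 -1 0]  => -375/256
v_11 [RRBBRRRBRRB]  L=[-2 -3/2 -47/32 -375/256]  R=[-187/128 -93/64 -23/16 -11/8 -5/4 -1 0]  => -749/512
v_12 [RRBBRRRBRRBR]  L=[-2 -3/2 -47/32 -375/256]  R=[-749/512 -187/128 -93/64 -23/16 -11/8 -5/4 -1 0]  => -1499/1024
v_13 [RRBBRRRBRRBRR]  L=[-2 -3/2 -47/32 -375/256]  R=[-1499/1024 -749/512 -187/128 -93/64 -23/16 -11/8 -5/4 -1 0]  => -2999/2048
v_14 [RRBBRRRBRRBRRB]  L=[-2 -3/2 -47/32 -375/256 -2999/2048]  R=[-1499/1024 -749/512 -187/128 -93/64 -23/16 -11/8 -5/4 -1 0]  => -5997/4096
v_15 [RRBBRRRBRRBRRBB]  L=[-2 -3/2 -47/32 -375/256 -2999/2048 -5997/4096]  R=[-1499/1024 -749/512 -187/128 -93/64 -23/16 -11/8 -5/4 -1 0]  => -11993/8192

-11993/8192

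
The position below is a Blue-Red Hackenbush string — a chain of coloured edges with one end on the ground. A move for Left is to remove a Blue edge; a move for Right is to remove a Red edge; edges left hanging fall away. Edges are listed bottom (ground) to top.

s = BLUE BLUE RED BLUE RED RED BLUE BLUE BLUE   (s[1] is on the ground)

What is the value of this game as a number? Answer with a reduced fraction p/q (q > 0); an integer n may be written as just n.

g(B) = { 0 | · } => 1
g(BB) = { 0,1 | · } => 2
g(BBR) = { 0,1 | 2 } => 3/2
g(BBRB) = { 0,1,3/2 | 2 } => 7/4
g(BBRBR) = { 0,1,3/2 | 7/4,2 } => 13/8
g(BBRBRR) = { 0,1,3/2 | 13/8,7/4,2 } => 25/16
g(BBRBRRB) = { 0,1,3/2,25/16 | 13/8,7/4,2 } => 51/32
g(BBRBRRBB) = { 0,1,3/2,25/16,51/32 | 13/8,7/4,2 } => 103/64
g(BBRBRRBBB) = { 0,1,3/2,25/16,51/32,103/64 | 13/8,7/4,2 } => 207/128

207/128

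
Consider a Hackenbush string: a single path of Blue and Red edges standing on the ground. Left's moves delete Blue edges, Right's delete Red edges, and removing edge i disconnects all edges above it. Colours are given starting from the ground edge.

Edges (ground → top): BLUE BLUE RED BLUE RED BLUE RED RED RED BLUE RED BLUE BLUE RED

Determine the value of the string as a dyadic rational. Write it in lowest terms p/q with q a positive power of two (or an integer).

6701/4096

g(B) = { 0 | · } = 1
g(BB) = { 0; 1 | · } = 2
g(BBR) = { 0; 1 | 2 } = 3/2
g(BBRB) = { 0; 1; 3/2 | 2 } = 7/4
g(BBRBR) = { 0; 1; 3/2 | 7/4; 2 } = 13/8
g(BBRBRB) = { 0; 1; 3/2; 13/8 | 7/4; 2 } = 27/16
g(BBRBRBR) = { 0; 1; 3/2; 13/8 | 27/16; 7/4; 2 } = 53/32
g(BBRBRBRR) = { 0; 1; 3/2; 13/8 | 53/32; 27/16; 7/4; 2 } = 105/64
g(BBRBRBRRR) = { 0; 1; 3/2; 13/8 | 105/64; 53/32; 27/16; 7/4; 2 } = 209/128
g(BBRBRBRRRB) = { 0; 1; 3/2; 13/8; 209/128 | 105/64; 53/32; 27/16; 7/4; 2 } = 419/256
g(BBRBRBRRRBR) = { 0; 1; 3/2; 13/8; 209/128 | 419/256; 105/64; 53/32; 27/16; 7/4; 2 } = 837/512
g(BBRBRBRRRBRB) = { 0; 1; 3/2; 13/8; 209/128; 837/512 | 419/256; 105/64; 53/32; 27/16; 7/4; 2 } = 1675/1024
g(BBRBRBRRRBRBB) = { 0; 1; 3/2; 13/8; 209/128; 837/512; 1675/1024 | 419/256; 105/64; 53/32; 27/16; 7/4; 2 } = 3351/2048
g(BBRBRBRRRBRBBR) = { 0; 1; 3/2; 13/8; 209/128; 837/512; 1675/1024 | 3351/2048; 419/256; 105/64; 53/32; 27/16; 7/4; 2 } = 6701/4096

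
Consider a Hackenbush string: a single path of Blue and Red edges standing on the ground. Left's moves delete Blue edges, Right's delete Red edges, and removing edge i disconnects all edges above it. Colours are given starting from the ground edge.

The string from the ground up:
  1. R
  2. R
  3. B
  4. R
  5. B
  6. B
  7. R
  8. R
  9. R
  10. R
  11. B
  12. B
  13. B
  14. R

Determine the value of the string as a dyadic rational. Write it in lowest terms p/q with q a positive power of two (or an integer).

value(R) = { (no moves) | 0 } → -1
value(RR) = { (no moves) | -1,0 } → -2
value(RRB) = { -2 | -1,0 } → -3/2
value(RRBR) = { -2 | -3/2,-1,0 } → -7/4
value(RRBRB) = { -2,-7/4 | -3/2,-1,0 } → -13/8
value(RRBRBB) = { -2,-7/4,-13/8 | -3/2,-1,0 } → -25/16
value(RRBRBBR) = { -2,-7/4,-13/8 | -25/16,-3/2,-1,0 } → -51/32
value(RRBRBBRR) = { -2,-7/4,-13/8 | -51/32,-25/16,-3/2,-1,0 } → -103/64
value(RRBRBBRRR) = { -2,-7/4,-13/8 | -103/64,-51/32,-25/16,-3/2,-1,0 } → -207/128
value(RRBRBBRRRR) = { -2,-7/4,-13/8 | -207/128,-103/64,-51/32,-25/16,-3/2,-1,0 } → -415/256
value(RRBRBBRRRRB) = { -2,-7/4,-13/8,-415/256 | -207/128,-103/64,-51/32,-25/16,-3/2,-1,0 } → -829/512
value(RRBRBBRRRRBB) = { -2,-7/4,-13/8,-415/256,-829/512 | -207/128,-103/64,-51/32,-25/16,-3/2,-1,0 } → -1657/1024
value(RRBRBBRRRRBBB) = { -2,-7/4,-13/8,-415/256,-829/512,-1657/1024 | -207/128,-103/64,-51/32,-25/16,-3/2,-1,0 } → -3313/2048
value(RRBRBBRRRRBBBR) = { -2,-7/4,-13/8,-415/256,-829/512,-1657/1024 | -3313/2048,-207/128,-103/64,-51/32,-25/16,-3/2,-1,0 } → -6627/4096

-6627/4096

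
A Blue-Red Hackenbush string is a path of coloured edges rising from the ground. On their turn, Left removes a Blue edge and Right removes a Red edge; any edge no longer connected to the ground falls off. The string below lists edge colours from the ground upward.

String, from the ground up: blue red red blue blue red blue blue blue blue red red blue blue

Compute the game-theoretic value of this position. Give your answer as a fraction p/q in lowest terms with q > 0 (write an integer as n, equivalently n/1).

3559/8192

Prefix values for blue red red blue blue red blue blue blue blue red red blue blue via {L|R} + simplicity:
b: Left { 0 }, Right { · } ⇒ simplest 1
br: Left { 0 }, Right { 1 } ⇒ simplest 1/2
brr: Left { 0 }, Right { 1/2,1 } ⇒ simplest 1/4
brrb: Left { 0,1/4 }, Right { 1/2,1 } ⇒ simplest 3/8
brrbb: Left { 0,1/4,3/8 }, Right { 1/2,1 } ⇒ simplest 7/16
brrbbr: Left { 0,1/4,3/8 }, Right { 7/16,1/2,1 } ⇒ simplest 13/32
brrbbrb: Left { 0,1/4,3/8,13/32 }, Right { 7/16,1/2,1 } ⇒ simplest 27/64
brrbbrbb: Left { 0,1/4,3/8,13/32,27/64 }, Right { 7/16,1/2,1 } ⇒ simplest 55/128
brrbbrbbb: Left { 0,1/4,3/8,13/32,27/64,55/128 }, Right { 7/16,1/2,1 } ⇒ simplest 111/256
brrbbrbbbb: Left { 0,1/4,3/8,13/32,27/64,55/128,111/256 }, Right { 7/16,1/2,1 } ⇒ simplest 223/512
brrbbrbbbbr: Left { 0,1/4,3/8,13/32,27/64,55/128,111/256 }, Right { 223/512,7/16,1/2,1 } ⇒ simplest 445/1024
brrbbrbbbbrr: Left { 0,1/4,3/8,13/32,27/64,55/128,111/256 }, Right { 445/1024,223/512,7/16,1/2,1 } ⇒ simplest 889/2048
brrbbrbbbbrrb: Left { 0,1/4,3/8,13/32,27/64,55/128,111/256,889/2048 }, Right { 445/1024,223/512,7/16,1/2,1 } ⇒ simplest 1779/4096
brrbbrbbbbrrbb: Left { 0,1/4,3/8,13/32,27/64,55/128,111/256,889/2048,1779/4096 }, Right { 445/1024,223/512,7/16,1/2,1 } ⇒ simplest 3559/8192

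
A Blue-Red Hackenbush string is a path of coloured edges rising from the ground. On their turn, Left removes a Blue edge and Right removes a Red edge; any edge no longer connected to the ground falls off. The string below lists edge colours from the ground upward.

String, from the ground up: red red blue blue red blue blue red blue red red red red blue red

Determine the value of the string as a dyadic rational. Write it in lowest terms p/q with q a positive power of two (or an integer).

-10619/8192

r: Left { none }, Right { 0 } => simplest -1
rr: Left { none }, Right { -1,0 } => simplest -2
rrb: Left { -2 }, Right { -1,0 } => simplest -3/2
rrbb: Left { -2,-3/2 }, Right { -1,0 } => simplest -5/4
rrbbr: Left { -2,-3/2 }, Right { -5/4,-1,0 } => simplest -11/8
rrbbrb: Left { -2,-3/2,-11/8 }, Right { -5/4,-1,0 } => simplest -21/16
rrbbrbb: Left { -2,-3/2,-11/8,-21/16 }, Right { -5/4,-1,0 } => simplest -41/32
rrbbrbbr: Left { -2,-3/2,-11/8,-21/16 }, Right { -41/32,-5/4,-1,0 } => simplest -83/64
rrbbrbbrb: Left { -2,-3/2,-11/8,-21/16,-83/64 }, Right { -41/32,-5/4,-1,0 } => simplest -165/128
rrbbrbbrbr: Left { -2,-3/2,-11/8,-21/16,-83/64 }, Right { -165/128,-41/32,-5/4,-1,0 } => simplest -331/256
rrbbrbbrbrr: Left { -2,-3/2,-11/8,-21/16,-83/64 }, Right { -331/256,-165/128,-41/32,-5/4,-1,0 } => simplest -663/512
rrbbrbbrbrrr: Left { -2,-3/2,-11/8,-21/16,-83/64 }, Right { -663/512,-331/256,-165/128,-41/32,-5/4,-1,0 } => simplest -1327/1024
rrbbrbbrbrrrr: Left { -2,-3/2,-11/8,-21/16,-83/64 }, Right { -1327/1024,-663/512,-331/256,-165/128,-41/32,-5/4,-1,0 } => simplest -2655/2048
rrbbrbbrbrrrrb: Left { -2,-3/2,-11/8,-21/16,-83/64,-2655/2048 }, Right { -1327/1024,-663/512,-331/256,-165/128,-41/32,-5/4,-1,0 } => simplest -5309/4096
rrbbrbbrbrrrrbr: Left { -2,-3/2,-11/8,-21/16,-83/64,-2655/2048 }, Right { -5309/4096,-1327/1024,-663/512,-331/256,-165/128,-41/32,-5/4,-1,0 } => simplest -10619/8192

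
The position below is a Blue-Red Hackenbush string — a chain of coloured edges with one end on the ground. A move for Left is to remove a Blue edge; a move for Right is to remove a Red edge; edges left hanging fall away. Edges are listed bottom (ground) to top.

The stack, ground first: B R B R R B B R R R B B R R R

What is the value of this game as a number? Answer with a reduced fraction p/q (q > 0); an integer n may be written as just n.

Build G(s[:k]) for k = 1..15, string s = B R B R R B B R R R B B R R R.
G_1 [B]  L=[0]  R=[—]  -> 1
G_2 [BR]  L=[0]  R=[1]  -> 1/2
G_3 [BRB]  L=[0 1/2]  R=[1]  -> 3/4
G_4 [BRBR]  L=[0 1/2]  R=[3/4 1]  -> 5/8
G_5 [BRBRR]  L=[0 1/2]  R=[5/8 3/4 1]  -> 9/16
G_6 [BRBRRB]  L=[0 1/2 9/16]  R=[5/8 3/4 1]  -> 19/32
G_7 [BRBRRBB]  L=[0 1/2 9/16 19/32]  R=[5/8 3/4 1]  -> 39/64
G_8 [BRBRRBBR]  L=[0 1/2 9/16 19/32]  R=[39/64 5/8 3/4 1]  -> 77/128
G_9 [BRBRRBBRR]  L=[0 1/2 9/16 19/32]  R=[77/128 39/64 5/8 3/4 1]  -> 153/256
G_10 [BRBRRBBRRR]  L=[0 1/2 9/16 19/32]  R=[153/256 77/128 39/64 5/8 3/4 1]  -> 305/512
G_11 [BRBRRBBRRRB]  L=[0 1/2 9/16 19/32 305/512]  R=[153/256 77/128 39/64 5/8 3/4 1]  -> 611/1024
G_12 [BRBRRBBRRRBB]  L=[0 1/2 9/16 19/32 305/512 611/1024]  R=[153/256 77/128 39/64 5/8 3/4 1]  -> 1223/2048
G_13 [BRBRRBBRRRBBR]  L=[0 1/2 9/16 19/32 305/512 611/1024]  R=[1223/2048 153/256 77/128 39/64 5/8 3/4 1]  -> 2445/4096
G_14 [BRBRRBBRRRBBRR]  L=[0 1/2 9/16 19/32 305/512 611/1024]  R=[2445/4096 1223/2048 153/256 77/128 39/64 5/8 3/4 1]  -> 4889/8192
G_15 [BRBRRBBRRRBBRRR]  L=[0 1/2 9/16 19/32 305/512 611/1024]  R=[4889/8192 2445/4096 1223/2048 153/256 77/128 39/64 5/8 3/4 1]  -> 9777/16384

9777/16384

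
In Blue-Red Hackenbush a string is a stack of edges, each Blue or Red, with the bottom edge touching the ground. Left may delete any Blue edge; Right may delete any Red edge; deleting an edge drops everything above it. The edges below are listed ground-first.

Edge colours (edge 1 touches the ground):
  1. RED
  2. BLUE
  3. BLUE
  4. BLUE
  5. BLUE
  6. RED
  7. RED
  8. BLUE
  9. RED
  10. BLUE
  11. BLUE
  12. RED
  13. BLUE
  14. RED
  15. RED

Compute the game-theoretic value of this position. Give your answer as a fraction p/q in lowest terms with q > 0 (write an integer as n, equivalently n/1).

-1687/16384

g_1 [R]  L=[none]  R=[0]  = -1
g_2 [RB]  L=[-1]  R=[0]  = -1/2
g_3 [RBB]  L=[-1,-1/2]  R=[0]  = -1/4
g_4 [RBBB]  L=[-1,-1/2,-1/4]  R=[0]  = -1/8
g_5 [RBBBB]  L=[-1,-1/2,-1/4,-1/8]  R=[0]  = -1/16
g_6 [RBBBBR]  L=[-1,-1/2,-1/4,-1/8]  R=[-1/16,0]  = -3/32
g_7 [RBBBBRR]  L=[-1,-1/2,-1/4,-1/8]  R=[-3/32,-1/16,0]  = -7/64
g_8 [RBBBBRRB]  L=[-1,-1/2,-1/4,-1/8,-7/64]  R=[-3/32,-1/16,0]  = -13/128
g_9 [RBBBBRRBR]  L=[-1,-1/2,-1/4,-1/8,-7/64]  R=[-13/128,-3/32,-1/16,0]  = -27/256
g_10 [RBBBBRRBRB]  L=[-1,-1/2,-1/4,-1/8,-7/64,-27/256]  R=[-13/128,-3/32,-1/16,0]  = -53/512
g_11 [RBBBBRRBRBB]  L=[-1,-1/2,-1/4,-1/8,-7/64,-27/256,-53/512]  R=[-13/128,-3/32,-1/16,0]  = -105/1024
g_12 [RBBBBRRBRBBR]  L=[-1,-1/2,-1/4,-1/8,-7/64,-27/256,-53/512]  R=[-105/1024,-13/128,-3/32,-1/16,0]  = -211/2048
g_13 [RBBBBRRBRBBRB]  L=[-1,-1/2,-1/4,-1/8,-7/64,-27/256,-53/512,-211/2048]  R=[-105/1024,-13/128,-3/32,-1/16,0]  = -421/4096
g_14 [RBBBBRRBRBBRBR]  L=[-1,-1/2,-1/4,-1/8,-7/64,-27/256,-53/512,-211/2048]  R=[-421/4096,-105/1024,-13/128,-3/32,-1/16,0]  = -843/8192
g_15 [RBBBBRRBRBBRBRR]  L=[-1,-1/2,-1/4,-1/8,-7/64,-27/256,-53/512,-211/2048]  R=[-843/8192,-421/4096,-105/1024,-13/128,-3/32,-1/16,0]  = -1687/16384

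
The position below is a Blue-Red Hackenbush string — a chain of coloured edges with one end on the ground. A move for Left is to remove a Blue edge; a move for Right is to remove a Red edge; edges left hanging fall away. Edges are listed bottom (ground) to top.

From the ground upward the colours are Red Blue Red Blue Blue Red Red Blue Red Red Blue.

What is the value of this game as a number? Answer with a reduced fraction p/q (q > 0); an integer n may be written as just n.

-621/1024

step 1: add Red to get R; options L={ ∅ } R={ 0 } ⇒ -1
step 2: add Blue to get RB; options L={ -1 } R={ 0 } ⇒ -1/2
step 3: add Red to get RBR; options L={ -1 } R={ -1/2 0 } ⇒ -3/4
step 4: add Blue to get RBRB; options L={ -1 -3/4 } R={ -1/2 0 } ⇒ -5/8
step 5: add Blue to get RBRBB; options L={ -1 -3/4 -5/8 } R={ -1/2 0 } ⇒ -9/16
step 6: add Red to get RBRBBR; options L={ -1 -3/4 -5/8 } R={ -9/16 -1/2 0 } ⇒ -19/32
step 7: add Red to get RBRBBRR; options L={ -1 -3/4 -5/8 } R={ -19/32 -9/16 -1/2 0 } ⇒ -39/64
step 8: add Blue to get RBRBBRRB; options L={ -1 -3/4 -5/8 -39/64 } R={ -19/32 -9/16 -1/2 0 } ⇒ -77/128
step 9: add Red to get RBRBBRRBR; options L={ -1 -3/4 -5/8 -39/64 } R={ -77/128 -19/32 -9/16 -1/2 0 } ⇒ -155/256
step 10: add Red to get RBRBBRRBRR; options L={ -1 -3/4 -5/8 -39/64 } R={ -155/256 -77/128 -19/32 -9/16 -1/2 0 } ⇒ -311/512
step 11: add Blue to get RBRBBRRBRRB; options L={ -1 -3/4 -5/8 -39/64 -311/512 } R={ -155/256 -77/128 -19/32 -9/16 -1/2 0 } ⇒ -621/1024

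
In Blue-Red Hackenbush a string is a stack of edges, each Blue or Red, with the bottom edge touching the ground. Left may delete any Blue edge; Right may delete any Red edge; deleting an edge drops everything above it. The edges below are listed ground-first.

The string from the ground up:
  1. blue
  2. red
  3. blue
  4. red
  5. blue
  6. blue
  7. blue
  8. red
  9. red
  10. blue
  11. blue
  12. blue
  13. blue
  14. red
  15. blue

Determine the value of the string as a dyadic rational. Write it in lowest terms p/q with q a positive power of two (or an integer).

11899/16384

Prefix values for blue red blue red blue blue blue red red blue blue blue blue red blue via {L|R} + simplicity:
1 of 15 · b · max L 0 · min R +∞ ⇒ 1
2 of 15 · br · max L 0 · min R 1 ⇒ 1/2
3 of 15 · brb · max L 1/2 · min R 1 ⇒ 3/4
4 of 15 · brbr · max L 1/2 · min R 3/4 ⇒ 5/8
5 of 15 · brbrb · max L 5/8 · min R 3/4 ⇒ 11/16
6 of 15 · brbrbb · max L 11/16 · min R 3/4 ⇒ 23/32
7 of 15 · brbrbbb · max L 23/32 · min R 3/4 ⇒ 47/64
8 of 15 · brbrbbbr · max L 23/32 · min R 47/64 ⇒ 93/128
9 of 15 · brbrbbbrr · max L 23/32 · min R 93/128 ⇒ 185/256
10 of 15 · brbrbbbrrb · max L 185/256 · min R 93/128 ⇒ 371/512
11 of 15 · brbrbbbrrbb · max L 371/512 · min R 93/128 ⇒ 743/1024
12 of 15 · brbrbbbrrbbb · max L 743/1024 · min R 93/128 ⇒ 1487/2048
13 of 15 · brbrbbbrrbbbb · max L 1487/2048 · min R 93/128 ⇒ 2975/4096
14 of 15 · brbrbbbrrbbbbr · max L 1487/2048 · min R 2975/4096 ⇒ 5949/8192
15 of 15 · brbrbbbrrbbbbrb · max L 5949/8192 · min R 2975/4096 ⇒ 11899/16384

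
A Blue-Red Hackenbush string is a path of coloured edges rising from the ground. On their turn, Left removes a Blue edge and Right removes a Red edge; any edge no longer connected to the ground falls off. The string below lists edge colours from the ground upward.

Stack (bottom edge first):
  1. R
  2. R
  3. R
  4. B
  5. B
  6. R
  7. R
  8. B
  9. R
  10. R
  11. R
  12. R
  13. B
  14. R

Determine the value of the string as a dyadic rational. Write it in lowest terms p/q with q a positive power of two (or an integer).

-4987/2048

val(R) = { (no moves) | 0 } -> -1
val(RR) = { (no moves) | -1,0 } -> -2
val(RRR) = { (no moves) | -2,-1,0 } -> -3
val(RRRB) = { -3 | -2,-1,0 } -> -5/2
val(RRRBB) = { -3,-5/2 | -2,-1,0 } -> -9/4
val(RRRBBR) = { -3,-5/2 | -9/4,-2,-1,0 } -> -19/8
val(RRRBBRR) = { -3,-5/2 | -19/8,-9/4,-2,-1,0 } -> -39/16
val(RRRBBRRB) = { -3,-5/2,-39/16 | -19/8,-9/4,-2,-1,0 } -> -77/32
val(RRRBBRRBR) = { -3,-5/2,-39/16 | -77/32,-19/8,-9/4,-2,-1,0 } -> -155/64
val(RRRBBRRBRR) = { -3,-5/2,-39/16 | -155/64,-77/32,-19/8,-9/4,-2,-1,0 } -> -311/128
val(RRRBBRRBRRR) = { -3,-5/2,-39/16 | -311/128,-155/64,-77/32,-19/8,-9/4,-2,-1,0 } -> -623/256
val(RRRBBRRBRRRR) = { -3,-5/2,-39/16 | -623/256,-311/128,-155/64,-77/32,-19/8,-9/4,-2,-1,0 } -> -1247/512
val(RRRBBRRBRRRRB) = { -3,-5/2,-39/16,-1247/512 | -623/256,-311/128,-155/64,-77/32,-19/8,-9/4,-2,-1,0 } -> -2493/1024
val(RRRBBRRBRRRRBR) = { -3,-5/2,-39/16,-1247/512 | -2493/1024,-623/256,-311/128,-155/64,-77/32,-19/8,-9/4,-2,-1,0 } -> -4987/2048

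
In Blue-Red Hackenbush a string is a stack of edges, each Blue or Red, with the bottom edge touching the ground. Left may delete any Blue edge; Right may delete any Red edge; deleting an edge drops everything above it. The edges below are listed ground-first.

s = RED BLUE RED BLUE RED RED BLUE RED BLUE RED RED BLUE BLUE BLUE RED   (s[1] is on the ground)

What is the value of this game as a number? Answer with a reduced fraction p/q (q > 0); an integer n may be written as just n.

step 1: add RED to get R; options L={ (no moves) } R={ 0 } -> -1
step 2: add BLUE to get RB; options L={ -1 } R={ 0 } -> -1/2
step 3: add RED to get RBR; options L={ -1 } R={ -1/2, 0 } -> -3/4
step 4: add BLUE to get RBRB; options L={ -1, -3/4 } R={ -1/2, 0 } -> -5/8
step 5: add RED to get RBRBR; options L={ -1, -3/4 } R={ -5/8, -1/2, 0 } -> -11/16
step 6: add RED to get RBRBRR; options L={ -1, -3/4 } R={ -11/16, -5/8, -1/2, 0 } -> -23/32
step 7: add BLUE to get RBRBRRB; options L={ -1, -3/4, -23/32 } R={ -11/16, -5/8, -1/2, 0 } -> -45/64
step 8: add RED to get RBRBRRBR; options L={ -1, -3/4, -23/32 } R={ -45/64, -11/16, -5/8, -1/2, 0 } -> -91/128
step 9: add BLUE to get RBRBRRBRB; options L={ -1, -3/4, -23/32, -91/128 } R={ -45/64, -11/16, -5/8, -1/2, 0 } -> -181/256
step 10: add RED to get RBRBRRBRBR; options L={ -1, -3/4, -23/32, -91/128 } R={ -181/256, -45/64, -11/16, -5/8, -1/2, 0 } -> -363/512
step 11: add RED to get RBRBRRBRBRR; options L={ -1, -3/4, -23/32, -91/128 } R={ -363/512, -181/256, -45/64, -11/16, -5/8, -1/2, 0 } -> -727/1024
step 12: add BLUE to get RBRBRRBRBRRB; options L={ -1, -3/4, -23/32, -91/128, -727/1024 } R={ -363/512, -181/256, -45/64, -11/16, -5/8, -1/2, 0 } -> -1453/2048
step 13: add BLUE to get RBRBRRBRBRRBB; options L={ -1, -3/4, -23/32, -91/128, -727/1024, -1453/2048 } R={ -363/512, -181/256, -45/64, -11/16, -5/8, -1/2, 0 } -> -2905/4096
step 14: add BLUE to get RBRBRRBRBRRBBB; options L={ -1, -3/4, -23/32, -91/128, -727/1024, -1453/2048, -2905/4096 } R={ -363/512, -181/256, -45/64, -11/16, -5/8, -1/2, 0 } -> -5809/8192
step 15: add RED to get RBRBRRBRBRRBBBR; options L={ -1, -3/4, -23/32, -91/128, -727/1024, -1453/2048, -2905/4096 } R={ -5809/8192, -363/512, -181/256, -45/64, -11/16, -5/8, -1/2, 0 } -> -11619/16384

-11619/16384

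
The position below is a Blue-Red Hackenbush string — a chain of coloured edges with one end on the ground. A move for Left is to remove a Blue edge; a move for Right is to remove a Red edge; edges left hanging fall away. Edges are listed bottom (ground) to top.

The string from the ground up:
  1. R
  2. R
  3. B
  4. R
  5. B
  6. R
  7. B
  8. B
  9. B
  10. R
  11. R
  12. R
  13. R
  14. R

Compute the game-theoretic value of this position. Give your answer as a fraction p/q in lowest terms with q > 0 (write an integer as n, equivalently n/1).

-6719/4096

Build v(s[:k]) for k = 1..14, string s = R R B R B R B B B R R R R R.
step 1: add R to get R; options L={ · } R={ 0 } ⇒ -1
step 2: add R to get RR; options L={ · } R={ -1; 0 } ⇒ -2
step 3: add B to get RRB; options L={ -2 } R={ -1; 0 } ⇒ -3/2
step 4: add R to get RRBR; options L={ -2 } R={ -3/2; -1; 0 } ⇒ -7/4
step 5: add B to get RRBRB; options L={ -2; -7/4 } R={ -3/2; -1; 0 } ⇒ -13/8
step 6: add R to get RRBRBR; options L={ -2; -7/4 } R={ -13/8; -3/2; -1; 0 } ⇒ -27/16
step 7: add B to get RRBRBRB; options L={ -2; -7/4; -27/16 } R={ -13/8; -3/2; -1; 0 } ⇒ -53/32
step 8: add B to get RRBRBRBB; options L={ -2; -7/4; -27/16; -53/32 } R={ -13/8; -3/2; -1; 0 } ⇒ -105/64
step 9: add B to get RRBRBRBBB; options L={ -2; -7/4; -27/16; -53/32; -105/64 } R={ -13/8; -3/2; -1; 0 } ⇒ -209/128
step 10: add R to get RRBRBRBBBR; options L={ -2; -7/4; -27/16; -53/32; -105/64 } R={ -209/128; -13/8; -3/2; -1; 0 } ⇒ -419/256
step 11: add R to get RRBRBRBBBRR; options L={ -2; -7/4; -27/16; -53/32; -105/64 } R={ -419/256; -209/128; -13/8; -3/2; -1; 0 } ⇒ -839/512
step 12: add R to get RRBRBRBBBRRR; options L={ -2; -7/4; -27/16; -53/32; -105/64 } R={ -839/512; -419/256; -209/128; -13/8; -3/2; -1; 0 } ⇒ -1679/1024
step 13: add R to get RRBRBRBBBRRRR; options L={ -2; -7/4; -27/16; -53/32; -105/64 } R={ -1679/1024; -839/512; -419/256; -209/128; -13/8; -3/2; -1; 0 } ⇒ -3359/2048
step 14: add R to get RRBRBRBBBRRRRR; options L={ -2; -7/4; -27/16; -53/32; -105/64 } R={ -3359/2048; -1679/1024; -839/512; -419/256; -209/128; -13/8; -3/2; -1; 0 } ⇒ -6719/4096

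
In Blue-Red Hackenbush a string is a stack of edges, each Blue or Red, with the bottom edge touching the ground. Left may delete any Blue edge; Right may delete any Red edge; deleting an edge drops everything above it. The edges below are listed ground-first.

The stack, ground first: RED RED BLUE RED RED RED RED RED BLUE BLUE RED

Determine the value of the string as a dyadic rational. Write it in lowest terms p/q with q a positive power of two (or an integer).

-1011/512

Prefix values for RED RED BLUE RED RED RED RED RED BLUE BLUE RED via {L|R} + simplicity:
step 1: add RED to get R; options L={ none } R={ 0 } => -1
step 2: add RED to get RR; options L={ none } R={ -1,0 } => -2
step 3: add BLUE to get RRB; options L={ -2 } R={ -1,0 } => -3/2
step 4: add RED to get RRBR; options L={ -2 } R={ -3/2,-1,0 } => -7/4
step 5: add RED to get RRBRR; options L={ -2 } R={ -7/4,-3/2,-1,0 } => -15/8
step 6: add RED to get RRBRRR; options L={ -2 } R={ -15/8,-7/4,-3/2,-1,0 } => -31/16
step 7: add RED to get RRBRRRR; options L={ -2 } R={ -31/16,-15/8,-7/4,-3/2,-1,0 } => -63/32
step 8: add RED to get RRBRRRRR; options L={ -2 } R={ -63/32,-31/16,-15/8,-7/4,-3/2,-1,0 } => -127/64
step 9: add BLUE to get RRBRRRRRB; options L={ -2,-127/64 } R={ -63/32,-31/16,-15/8,-7/4,-3/2,-1,0 } => -253/128
step 10: add BLUE to get RRBRRRRRBB; options L={ -2,-127/64,-253/128 } R={ -63/32,-31/16,-15/8,-7/4,-3/2,-1,0 } => -505/256
step 11: add RED to get RRBRRRRRBBR; options L={ -2,-127/64,-253/128 } R={ -505/256,-63/32,-31/16,-15/8,-7/4,-3/2,-1,0 } => -1011/512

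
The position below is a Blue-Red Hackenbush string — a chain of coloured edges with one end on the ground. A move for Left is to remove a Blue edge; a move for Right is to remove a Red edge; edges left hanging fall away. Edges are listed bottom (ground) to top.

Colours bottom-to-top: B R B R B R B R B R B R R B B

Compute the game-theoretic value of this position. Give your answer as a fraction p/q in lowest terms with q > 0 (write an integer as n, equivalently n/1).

10919/16384

edge 1 of 15 (B): { 0 | none } ⇒ 1
edge 2 of 15 (R): { 0 | 1 } ⇒ 1/2
edge 3 of 15 (B): { 0 1/2 | 1 } ⇒ 3/4
edge 4 of 15 (R): { 0 1/2 | 3/4 1 } ⇒ 5/8
edge 5 of 15 (B): { 0 1/2 5/8 | 3/4 1 } ⇒ 11/16
edge 6 of 15 (R): { 0 1/2 5/8 | 11/16 3/4 1 } ⇒ 21/32
edge 7 of 15 (B): { 0 1/2 5/8 21/32 | 11/16 3/4 1 } ⇒ 43/64
edge 8 of 15 (R): { 0 1/2 5/8 21/32 | 43/64 11/16 3/4 1 } ⇒ 85/128
edge 9 of 15 (B): { 0 1/2 5/8 21/32 85/128 | 43/64 11/16 3/4 1 } ⇒ 171/256
edge 10 of 15 (R): { 0 1/2 5/8 21/32 85/128 | 171/256 43/64 11/16 3/4 1 } ⇒ 341/512
edge 11 of 15 (B): { 0 1/2 5/8 21/32 85/128 341/512 | 171/256 43/64 11/16 3/4 1 } ⇒ 683/1024
edge 12 of 15 (R): { 0 1/2 5/8 21/32 85/128 341/512 | 683/1024 171/256 43/64 11/16 3/4 1 } ⇒ 1365/2048
edge 13 of 15 (R): { 0 1/2 5/8 21/32 85/128 341/512 | 1365/2048 683/1024 171/256 43/64 11/16 3/4 1 } ⇒ 2729/4096
edge 14 of 15 (B): { 0 1/2 5/8 21/32 85/128 341/512 2729/4096 | 1365/2048 683/1024 171/256 43/64 11/16 3/4 1 } ⇒ 5459/8192
edge 15 of 15 (B): { 0 1/2 5/8 21/32 85/128 341/512 2729/4096 5459/8192 | 1365/2048 683/1024 171/256 43/64 11/16 3/4 1 } ⇒ 10919/16384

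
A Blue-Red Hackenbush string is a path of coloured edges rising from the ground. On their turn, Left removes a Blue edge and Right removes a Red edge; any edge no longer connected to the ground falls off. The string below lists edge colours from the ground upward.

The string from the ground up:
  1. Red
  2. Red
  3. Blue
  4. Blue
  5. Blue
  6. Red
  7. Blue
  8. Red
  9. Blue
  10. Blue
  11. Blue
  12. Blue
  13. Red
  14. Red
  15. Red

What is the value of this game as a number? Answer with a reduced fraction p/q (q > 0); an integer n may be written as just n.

1 of 15 · R · max L −∞ · min R 0 => -1
2 of 15 · RR · max L −∞ · min R -1 => -2
3 of 15 · RRB · max L -2 · min R -1 => -3/2
4 of 15 · RRBB · max L -3/2 · min R -1 => -5/4
5 of 15 · RRBBB · max L -5/4 · min R -1 => -9/8
6 of 15 · RRBBBR · max L -5/4 · min R -9/8 => -19/16
7 of 15 · RRBBBRB · max L -19/16 · min R -9/8 => -37/32
8 of 15 · RRBBBRBR · max L -19/16 · min R -37/32 => -75/64
9 of 15 · RRBBBRBRB · max L -75/64 · min R -37/32 => -149/128
10 of 15 · RRBBBRBRBB · max L -149/128 · min R -37/32 => -297/256
11 of 15 · RRBBBRBRBBB · max L -297/256 · min R -37/32 => -593/512
12 of 15 · RRBBBRBRBBBB · max L -593/512 · min R -37/32 => -1185/1024
13 of 15 · RRBBBRBRBBBBR · max L -593/512 · min R -1185/1024 => -2371/2048
14 of 15 · RRBBBRBRBBBBRR · max L -593/512 · min R -2371/2048 => -4743/4096
15 of 15 · RRBBBRBRBBBBRRR · max L -593/512 · min R -4743/4096 => -9487/8192

-9487/8192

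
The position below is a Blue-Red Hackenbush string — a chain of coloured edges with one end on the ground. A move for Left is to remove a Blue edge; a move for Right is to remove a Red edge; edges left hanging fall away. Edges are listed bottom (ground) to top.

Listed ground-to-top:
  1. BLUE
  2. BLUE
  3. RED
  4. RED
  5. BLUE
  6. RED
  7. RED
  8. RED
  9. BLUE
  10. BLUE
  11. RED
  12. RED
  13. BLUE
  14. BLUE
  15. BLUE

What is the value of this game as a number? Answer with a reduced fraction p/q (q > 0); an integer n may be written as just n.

10447/8192

edge 1 of 15 (BLUE): { 0 |  } gives 1
edge 2 of 15 (BLUE): { 0; 1 |  } gives 2
edge 3 of 15 (RED): { 0; 1 | 2 } gives 3/2
edge 4 of 15 (RED): { 0; 1 | 3/2; 2 } gives 5/4
edge 5 of 15 (BLUE): { 0; 1; 5/4 | 3/2; 2 } gives 11/8
edge 6 of 15 (RED): { 0; 1; 5/4 | 11/8; 3/2; 2 } gives 21/16
edge 7 of 15 (RED): { 0; 1; 5/4 | 21/16; 11/8; 3/2; 2 } gives 41/32
edge 8 of 15 (RED): { 0; 1; 5/4 | 41/32; 21/16; 11/8; 3/2; 2 } gives 81/64
edge 9 of 15 (BLUE): { 0; 1; 5/4; 81/64 | 41/32; 21/16; 11/8; 3/2; 2 } gives 163/128
edge 10 of 15 (BLUE): { 0; 1; 5/4; 81/64; 163/128 | 41/32; 21/16; 11/8; 3/2; 2 } gives 327/256
edge 11 of 15 (RED): { 0; 1; 5/4; 81/64; 163/128 | 327/256; 41/32; 21/16; 11/8; 3/2; 2 } gives 653/512
edge 12 of 15 (RED): { 0; 1; 5/4; 81/64; 163/128 | 653/512; 327/256; 41/32; 21/16; 11/8; 3/2; 2 } gives 1305/1024
edge 13 of 15 (BLUE): { 0; 1; 5/4; 81/64; 163/128; 1305/1024 | 653/512; 327/256; 41/32; 21/16; 11/8; 3/2; 2 } gives 2611/2048
edge 14 of 15 (BLUE): { 0; 1; 5/4; 81/64; 163/128; 1305/1024; 2611/2048 | 653/512; 327/256; 41/32; 21/16; 11/8; 3/2; 2 } gives 5223/4096
edge 15 of 15 (BLUE): { 0; 1; 5/4; 81/64; 163/128; 1305/1024; 2611/2048; 5223/4096 | 653/512; 327/256; 41/32; 21/16; 11/8; 3/2; 2 } gives 10447/8192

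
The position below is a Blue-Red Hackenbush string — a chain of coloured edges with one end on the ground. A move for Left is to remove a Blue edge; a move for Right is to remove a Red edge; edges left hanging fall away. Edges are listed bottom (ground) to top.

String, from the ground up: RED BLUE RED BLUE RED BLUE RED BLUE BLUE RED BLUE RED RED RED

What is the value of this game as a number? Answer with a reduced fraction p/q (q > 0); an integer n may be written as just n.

val(R) = { — | 0 } — -1
val(RB) = { -1 | 0 } — -1/2
val(RBR) = { -1 | -1/2, 0 } — -3/4
val(RBRB) = { -1, -3/4 | -1/2, 0 } — -5/8
val(RBRBR) = { -1, -3/4 | -5/8, -1/2, 0 } — -11/16
val(RBRBRB) = { -1, -3/4, -11/16 | -5/8, -1/2, 0 } — -21/32
val(RBRBRBR) = { -1, -3/4, -11/16 | -21/32, -5/8, -1/2, 0 } — -43/64
val(RBRBRBRB) = { -1, -3/4, -11/16, -43/64 | -21/32, -5/8, -1/2, 0 } — -85/128
val(RBRBRBRBB) = { -1, -3/4, -11/16, -43/64, -85/128 | -21/32, -5/8, -1/2, 0 } — -169/256
val(RBRBRBRBBR) = { -1, -3/4, -11/16, -43/64, -85/128 | -169/256, -21/32, -5/8, -1/2, 0 } — -339/512
val(RBRBRBRBBRB) = { -1, -3/4, -11/16, -43/64, -85/128, -339/512 | -169/256, -21/32, -5/8, -1/2, 0 } — -677/1024
val(RBRBRBRBBRBR) = { -1, -3/4, -11/16, -43/64, -85/128, -339/512 | -677/1024, -169/256, -21/32, -5/8, -1/2, 0 } — -1355/2048
val(RBRBRBRBBRBRR) = { -1, -3/4, -11/16, -43/64, -85/128, -339/512 | -1355/2048, -677/1024, -169/256, -21/32, -5/8, -1/2, 0 } — -2711/4096
val(RBRBRBRBBRBRRR) = { -1, -3/4, -11/16, -43/64, -85/128, -339/512 | -2711/4096, -1355/2048, -677/1024, -169/256, -21/32, -5/8, -1/2, 0 } — -5423/8192

-5423/8192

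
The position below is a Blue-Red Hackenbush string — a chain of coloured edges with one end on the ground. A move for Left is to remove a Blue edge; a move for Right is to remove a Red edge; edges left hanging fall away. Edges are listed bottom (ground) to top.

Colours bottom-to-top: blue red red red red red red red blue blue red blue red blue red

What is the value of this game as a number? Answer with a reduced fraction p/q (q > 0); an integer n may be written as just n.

213/16384

Prefix values for blue red red red red red red red blue blue red blue red blue red via {L|R} + simplicity:
g_1 [b]  L=[0]  R=[—]  => 1
g_2 [br]  L=[0]  R=[1]  => 1/2
g_3 [brr]  L=[0]  R=[1/2; 1]  => 1/4
g_4 [brrr]  L=[0]  R=[1/4; 1/2; 1]  => 1/8
g_5 [brrrr]  L=[0]  R=[1/8; 1/4; 1/2; 1]  => 1/16
g_6 [brrrrr]  L=[0]  R=[1/16; 1/8; 1/4; 1/2; 1]  => 1/32
g_7 [brrrrrr]  L=[0]  R=[1/32; 1/16; 1/8; 1/4; 1/2; 1]  => 1/64
g_8 [brrrrrrr]  L=[0]  R=[1/64; 1/32; 1/16; 1/8; 1/4; 1/2; 1]  => 1/128
g_9 [brrrrrrrb]  L=[0; 1/128]  R=[1/64; 1/32; 1/16; 1/8; 1/4; 1/2; 1]  => 3/256
g_10 [brrrrrrrbb]  L=[0; 1/128; 3/256]  R=[1/64; 1/32; 1/16; 1/8; 1/4; 1/2; 1]  => 7/512
g_11 [brrrrrrrbbr]  L=[0; 1/128; 3/256]  R=[7/512; 1/64; 1/32; 1/16; 1/8; 1/4; 1/2; 1]  => 13/1024
g_12 [brrrrrrrbbrb]  L=[0; 1/128; 3/256; 13/1024]  R=[7/512; 1/64; 1/32; 1/16; 1/8; 1/4; 1/2; 1]  => 27/2048
g_13 [brrrrrrrbbrbr]  L=[0; 1/128; 3/256; 13/1024]  R=[27/2048; 7/512; 1/64; 1/32; 1/16; 1/8; 1/4; 1/2; 1]  => 53/4096
g_14 [brrrrrrrbbrbrb]  L=[0; 1/128; 3/256; 13/1024; 53/4096]  R=[27/2048; 7/512; 1/64; 1/32; 1/16; 1/8; 1/4; 1/2; 1]  => 107/8192
g_15 [brrrrrrrbbrbrbr]  L=[0; 1/128; 3/256; 13/1024; 53/4096]  R=[107/8192; 27/2048; 7/512; 1/64; 1/32; 1/16; 1/8; 1/4; 1/2; 1]  => 213/16384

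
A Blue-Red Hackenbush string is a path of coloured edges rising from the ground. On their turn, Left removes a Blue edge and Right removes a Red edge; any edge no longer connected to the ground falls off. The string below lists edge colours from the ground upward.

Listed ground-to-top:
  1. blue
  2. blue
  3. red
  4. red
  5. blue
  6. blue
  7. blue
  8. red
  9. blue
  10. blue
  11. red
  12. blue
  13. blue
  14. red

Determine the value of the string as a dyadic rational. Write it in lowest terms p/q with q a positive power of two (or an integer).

v_1 [b]  L=[0]  R=[∅]  => 1
v_2 [bb]  L=[0 1]  R=[∅]  => 2
v_3 [bbr]  L=[0 1]  R=[2]  => 3/2
v_4 [bbrr]  L=[0 1]  R=[3/2 2]  => 5/4
v_5 [bbrrb]  L=[0 1 5/4]  R=[3/2 2]  => 11/8
v_6 [bbrrbb]  L=[0 1 5/4 11/8]  R=[3/2 2]  => 23/16
v_7 [bbrrbbb]  L=[0 1 5/4 11/8 23/16]  R=[3/2 2]  => 47/32
v_8 [bbrrbbbr]  L=[0 1 5/4 11/8 23/16]  R=[47/32 3/2 2]  => 93/64
v_9 [bbrrbbbrb]  L=[0 1 5/4 11/8 23/16 93/64]  R=[47/32 3/2 2]  => 187/128
v_10 [bbrrbbbrbb]  L=[0 1 5/4 11/8 23/16 93/64 187/128]  R=[47/32 3/2 2]  => 375/256
v_11 [bbrrbbbrbbr]  L=[0 1 5/4 11/8 23/16 93/64 187/128]  R=[375/256 47/32 3/2 2]  => 749/512
v_12 [bbrrbbbrbbrb]  L=[0 1 5/4 11/8 23/16 93/64 187/128 749/512]  R=[375/256 47/32 3/2 2]  => 1499/1024
v_13 [bbrrbbbrbbrbb]  L=[0 1 5/4 11/8 23/16 93/64 187/128 749/512 1499/1024]  R=[375/256 47/32 3/2 2]  => 2999/2048
v_14 [bbrrbbbrbbrbbr]  L=[0 1 5/4 11/8 23/16 93/64 187/128 749/512 1499/1024]  R=[2999/2048 375/256 47/32 3/2 2]  => 5997/4096

5997/4096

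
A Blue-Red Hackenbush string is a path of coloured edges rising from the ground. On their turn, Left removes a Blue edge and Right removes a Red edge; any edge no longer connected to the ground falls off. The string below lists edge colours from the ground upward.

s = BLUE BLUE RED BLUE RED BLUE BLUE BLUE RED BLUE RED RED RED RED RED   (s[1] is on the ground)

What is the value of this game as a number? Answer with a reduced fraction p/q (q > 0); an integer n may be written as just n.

Recurse on prefixes of the 15-edge string BLUE BLUE RED BLUE RED BLUE BLUE BLUE RED BLUE RED RED RED RED RED:
1 of 15 · B · max L 0 · min R +∞ so 1
2 of 15 · BB · max L 1 · min R +∞ so 2
3 of 15 · BBR · max L 1 · min R 2 so 3/2
4 of 15 · BBRB · max L 3/2 · min R 2 so 7/4
5 of 15 · BBRBR · max L 3/2 · min R 7/4 so 13/8
6 of 15 · BBRBRB · max L 13/8 · min R 7/4 so 27/16
7 of 15 · BBRBRBB · max L 27/16 · min R 7/4 so 55/32
8 of 15 · BBRBRBBB · max L 55/32 · min R 7/4 so 111/64
9 of 15 · BBRBRBBBR · max L 55/32 · min R 111/64 so 221/128
10 of 15 · BBRBRBBBRB · max L 221/128 · min R 111/64 so 443/256
11 of 15 · BBRBRBBBRBR · max L 221/128 · min R 443/256 so 885/512
12 of 15 · BBRBRBBBRBRR · max L 221/128 · min R 885/512 so 1769/1024
13 of 15 · BBRBRBBBRBRRR · max L 221/128 · min R 1769/1024 so 3537/2048
14 of 15 · BBRBRBBBRBRRRR · max L 221/128 · min R 3537/2048 so 7073/4096
15 of 15 · BBRBRBBBRBRRRRR · max L 221/128 · min R 7073/4096 so 14145/8192

14145/8192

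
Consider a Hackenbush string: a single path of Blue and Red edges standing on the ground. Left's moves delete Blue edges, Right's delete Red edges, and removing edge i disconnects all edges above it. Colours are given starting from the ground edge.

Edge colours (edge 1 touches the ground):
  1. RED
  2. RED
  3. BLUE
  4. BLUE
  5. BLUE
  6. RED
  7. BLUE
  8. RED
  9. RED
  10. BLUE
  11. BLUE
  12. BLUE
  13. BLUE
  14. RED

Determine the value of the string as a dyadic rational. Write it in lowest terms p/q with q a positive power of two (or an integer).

step 1: add RED to get R; options L={ ∅ } R={ 0 } => -1
step 2: add RED to get RR; options L={ ∅ } R={ -1 0 } => -2
step 3: add BLUE to get RRB; options L={ -2 } R={ -1 0 } => -3/2
step 4: add BLUE to get RRBB; options L={ -2 -3/2 } R={ -1 0 } => -5/4
step 5: add BLUE to get RRBBB; options L={ -2 -3/2 -5/4 } R={ -1 0 } => -9/8
step 6: add RED to get RRBBBR; options L={ -2 -3/2 -5/4 } R={ -9/8 -1 0 } => -19/16
step 7: add BLUE to get RRBBBRB; options L={ -2 -3/2 -5/4 -19/16 } R={ -9/8 -1 0 } => -37/32
step 8: add RED to get RRBBBRBR; options L={ -2 -3/2 -5/4 -19/16 } R={ -37/32 -9/8 -1 0 } => -75/64
step 9: add RED to get RRBBBRBRR; options L={ -2 -3/2 -5/4 -19/16 } R={ -75/64 -37/32 -9/8 -1 0 } => -151/128
step 10: add BLUE to get RRBBBRBRRB; options L={ -2 -3/2 -5/4 -19/16 -151/128 } R={ -75/64 -37/32 -9/8 -1 0 } => -301/256
step 11: add BLUE to get RRBBBRBRRBB; options L={ -2 -3/2 -5/4 -19/16 -151/128 -301/256 } R={ -75/64 -37/32 -9/8 -1 0 } => -601/512
step 12: add BLUE to get RRBBBRBRRBBB; options L={ -2 -3/2 -5/4 -19/16 -151/128 -301/256 -601/512 } R={ -75/64 -37/32 -9/8 -1 0 } => -1201/1024
step 13: add BLUE to get RRBBBRBRRBBBB; options L={ -2 -3/2 -5/4 -19/16 -151/128 -301/256 -601/512 -1201/1024 } R={ -75/64 -37/32 -9/8 -1 0 } => -2401/2048
step 14: add RED to get RRBBBRBRRBBBBR; options L={ -2 -3/2 -5/4 -19/16 -151/128 -301/256 -601/512 -1201/1024 } R={ -2401/2048 -75/64 -37/32 -9/8 -1 0 } => -4803/4096

-4803/4096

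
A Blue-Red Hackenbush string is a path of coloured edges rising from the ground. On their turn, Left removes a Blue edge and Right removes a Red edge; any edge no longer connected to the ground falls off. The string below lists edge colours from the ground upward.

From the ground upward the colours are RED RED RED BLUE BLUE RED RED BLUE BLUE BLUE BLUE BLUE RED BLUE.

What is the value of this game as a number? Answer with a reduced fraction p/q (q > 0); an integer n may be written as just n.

-4869/2048

v(R) = { · | 0 } gives -1
v(RR) = { · | -1,0 } gives -2
v(RRR) = { · | -2,-1,0 } gives -3
v(RRRB) = { -3 | -2,-1,0 } gives -5/2
v(RRRBB) = { -3,-5/2 | -2,-1,0 } gives -9/4
v(RRRBBR) = { -3,-5/2 | -9/4,-2,-1,0 } gives -19/8
v(RRRBBRR) = { -3,-5/2 | -19/8,-9/4,-2,-1,0 } gives -39/16
v(RRRBBRRB) = { -3,-5/2,-39/16 | -19/8,-9/4,-2,-1,0 } gives -77/32
v(RRRBBRRBB) = { -3,-5/2,-39/16,-77/32 | -19/8,-9/4,-2,-1,0 } gives -153/64
v(RRRBBRRBBB) = { -3,-5/2,-39/16,-77/32,-153/64 | -19/8,-9/4,-2,-1,0 } gives -305/128
v(RRRBBRRBBBB) = { -3,-5/2,-39/16,-77/32,-153/64,-305/128 | -19/8,-9/4,-2,-1,0 } gives -609/256
v(RRRBBRRBBBBB) = { -3,-5/2,-39/16,-77/32,-153/64,-305/128,-609/256 | -19/8,-9/4,-2,-1,0 } gives -1217/512
v(RRRBBRRBBBBBR) = { -3,-5/2,-39/16,-77/32,-153/64,-305/128,-609/256 | -1217/512,-19/8,-9/4,-2,-1,0 } gives -2435/1024
v(RRRBBRRBBBBBRB) = { -3,-5/2,-39/16,-77/32,-153/64,-305/128,-609/256,-2435/1024 | -1217/512,-19/8,-9/4,-2,-1,0 } gives -4869/2048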